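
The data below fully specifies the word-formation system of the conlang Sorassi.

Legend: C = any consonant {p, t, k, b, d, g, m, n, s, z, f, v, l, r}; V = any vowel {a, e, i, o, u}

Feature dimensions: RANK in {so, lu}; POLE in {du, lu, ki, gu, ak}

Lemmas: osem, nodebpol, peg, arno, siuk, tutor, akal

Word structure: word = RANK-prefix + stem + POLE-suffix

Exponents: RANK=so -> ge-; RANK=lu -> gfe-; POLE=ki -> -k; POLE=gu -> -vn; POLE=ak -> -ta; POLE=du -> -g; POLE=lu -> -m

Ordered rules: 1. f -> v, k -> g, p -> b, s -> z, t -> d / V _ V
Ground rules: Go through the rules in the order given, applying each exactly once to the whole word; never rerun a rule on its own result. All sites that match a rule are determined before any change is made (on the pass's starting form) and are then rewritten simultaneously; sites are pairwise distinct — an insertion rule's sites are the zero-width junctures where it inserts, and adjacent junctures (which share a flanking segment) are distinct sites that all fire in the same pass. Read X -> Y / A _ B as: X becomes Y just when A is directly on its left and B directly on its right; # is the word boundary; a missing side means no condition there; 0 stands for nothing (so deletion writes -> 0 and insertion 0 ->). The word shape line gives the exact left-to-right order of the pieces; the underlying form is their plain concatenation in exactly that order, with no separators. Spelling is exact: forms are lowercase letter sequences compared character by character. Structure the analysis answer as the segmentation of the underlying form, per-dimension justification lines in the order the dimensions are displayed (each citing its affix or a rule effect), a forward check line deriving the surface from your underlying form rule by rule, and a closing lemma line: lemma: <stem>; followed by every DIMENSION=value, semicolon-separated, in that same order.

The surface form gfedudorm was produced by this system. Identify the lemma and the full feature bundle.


underlying: gfe-tutor-m
RANK=lu - signalled by the affix gfe-
POLE=lu - signalled by the affix -m
check: gfetutorm -> gfedudorm
lemma: tutor; RANK=lu; POLE=lu


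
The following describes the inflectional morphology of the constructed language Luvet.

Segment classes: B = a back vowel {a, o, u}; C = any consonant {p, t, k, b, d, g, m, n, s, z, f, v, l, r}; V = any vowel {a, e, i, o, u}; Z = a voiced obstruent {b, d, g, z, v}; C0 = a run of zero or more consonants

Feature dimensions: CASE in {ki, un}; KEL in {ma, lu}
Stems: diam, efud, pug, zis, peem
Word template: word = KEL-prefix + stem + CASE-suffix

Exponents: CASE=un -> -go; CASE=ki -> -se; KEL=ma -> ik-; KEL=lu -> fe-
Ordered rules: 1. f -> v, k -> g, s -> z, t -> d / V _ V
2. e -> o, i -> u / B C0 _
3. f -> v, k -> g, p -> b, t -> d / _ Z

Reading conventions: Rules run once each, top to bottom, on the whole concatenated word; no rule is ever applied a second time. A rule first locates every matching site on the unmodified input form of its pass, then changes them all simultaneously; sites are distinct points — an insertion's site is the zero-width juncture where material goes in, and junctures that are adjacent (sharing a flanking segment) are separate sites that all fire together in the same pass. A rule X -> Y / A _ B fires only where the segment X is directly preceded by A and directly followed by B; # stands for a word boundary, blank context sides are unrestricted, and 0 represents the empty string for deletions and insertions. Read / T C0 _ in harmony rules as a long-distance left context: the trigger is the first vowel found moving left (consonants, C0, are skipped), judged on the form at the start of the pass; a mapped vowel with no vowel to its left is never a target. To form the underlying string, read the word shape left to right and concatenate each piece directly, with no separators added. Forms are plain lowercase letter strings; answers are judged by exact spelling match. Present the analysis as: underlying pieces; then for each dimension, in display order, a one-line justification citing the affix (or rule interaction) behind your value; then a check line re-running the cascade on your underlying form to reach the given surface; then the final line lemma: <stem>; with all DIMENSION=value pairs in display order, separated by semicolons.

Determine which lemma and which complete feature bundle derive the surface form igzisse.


underlying: ik-zis-se
CASE=ki - signalled by the affix -se
KEL=ma - signalled by the affix ik-
check: ikzisse -> ikzisse -> ikzisse -> igzisse
lemma: zis; CASE=ki; KEL=ma


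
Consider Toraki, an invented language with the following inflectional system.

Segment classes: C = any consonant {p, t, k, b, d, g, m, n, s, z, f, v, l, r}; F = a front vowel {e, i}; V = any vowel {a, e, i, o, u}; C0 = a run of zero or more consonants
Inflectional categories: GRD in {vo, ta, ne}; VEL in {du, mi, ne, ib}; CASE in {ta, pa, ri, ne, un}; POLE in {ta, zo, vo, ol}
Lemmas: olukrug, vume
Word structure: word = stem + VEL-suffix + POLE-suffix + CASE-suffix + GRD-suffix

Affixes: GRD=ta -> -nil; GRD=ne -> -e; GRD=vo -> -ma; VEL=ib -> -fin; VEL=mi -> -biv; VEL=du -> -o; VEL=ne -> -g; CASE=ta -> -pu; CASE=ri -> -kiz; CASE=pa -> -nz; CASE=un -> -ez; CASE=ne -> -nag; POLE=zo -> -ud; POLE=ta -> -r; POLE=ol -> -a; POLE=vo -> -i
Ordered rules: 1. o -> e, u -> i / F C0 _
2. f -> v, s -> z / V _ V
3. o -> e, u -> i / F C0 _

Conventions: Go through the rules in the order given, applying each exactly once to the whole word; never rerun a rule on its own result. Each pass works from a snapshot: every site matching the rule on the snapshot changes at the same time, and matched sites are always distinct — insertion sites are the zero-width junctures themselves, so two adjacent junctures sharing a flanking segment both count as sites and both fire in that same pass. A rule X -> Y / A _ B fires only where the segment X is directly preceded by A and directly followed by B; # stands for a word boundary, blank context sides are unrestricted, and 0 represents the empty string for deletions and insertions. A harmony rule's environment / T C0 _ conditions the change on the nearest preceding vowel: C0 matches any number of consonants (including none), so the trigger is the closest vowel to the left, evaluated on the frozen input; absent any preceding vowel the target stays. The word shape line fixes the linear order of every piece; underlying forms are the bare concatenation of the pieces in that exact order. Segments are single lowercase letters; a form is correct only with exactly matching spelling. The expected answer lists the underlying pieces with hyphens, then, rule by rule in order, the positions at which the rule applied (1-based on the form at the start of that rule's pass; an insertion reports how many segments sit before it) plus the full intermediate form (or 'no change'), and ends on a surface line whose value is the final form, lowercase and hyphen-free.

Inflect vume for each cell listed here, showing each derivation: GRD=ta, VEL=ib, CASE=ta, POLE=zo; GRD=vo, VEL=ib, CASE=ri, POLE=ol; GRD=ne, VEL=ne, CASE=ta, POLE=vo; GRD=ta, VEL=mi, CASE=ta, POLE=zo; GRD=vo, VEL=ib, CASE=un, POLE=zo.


cell GRD=ta, VEL=ib, CASE=ta, POLE=zo:
underlying: vume-fin-ud-pu-nil
1. o -> e, u -> i / F C0 _: fires at position(s) 8: vumefinidpunil
2. f -> v, s -> z / V _ V: fires at position(s) 5: vumevinidpunil
3. o -> e, u -> i / F C0 _: fires at position(s) 11: vumevinidpinil
surface: vumevinidpinil

cell GRD=vo, VEL=ib, CASE=ri, POLE=ol:
underlying: vume-fin-a-kiz-ma
1. o -> e, u -> i / F C0 _: no change
2. f -> v, s -> z / V _ V: fires at position(s) 5: vumevinakizma
3. o -> e, u -> i / F C0 _: no change
surface: vumevinakizma

cell GRD=ne, VEL=ne, CASE=ta, POLE=vo:
underlying: vume-g-i-pu-e
1. o -> e, u -> i / F C0 _: fires at position(s) 8: vumegipie
2. f -> v, s -> z / V _ V: no change
3. o -> e, u -> i / F C0 _: no change
surface: vumegipie

cell GRD=ta, VEL=mi, CASE=ta, POLE=zo:
underlying: vume-biv-ud-pu-nil
1. o -> e, u -> i / F C0 _: fires at position(s) 8: vumebividpunil
2. f -> v, s -> z / V _ V: no change
3. o -> e, u -> i / F C0 _: fires at position(s) 11: vumebividpinil
surface: vumebividpinil

cell GRD=vo, VEL=ib, CASE=un, POLE=zo:
underlying: vume-fin-ud-ez-ma
1. o -> e, u -> i / F C0 _: fires at position(s) 8: vumefinidezma
2. f -> v, s -> z / V _ V: fires at position(s) 5: vumevinidezma
3. o -> e, u -> i / F C0 _: no change
surface: vumevinidezma


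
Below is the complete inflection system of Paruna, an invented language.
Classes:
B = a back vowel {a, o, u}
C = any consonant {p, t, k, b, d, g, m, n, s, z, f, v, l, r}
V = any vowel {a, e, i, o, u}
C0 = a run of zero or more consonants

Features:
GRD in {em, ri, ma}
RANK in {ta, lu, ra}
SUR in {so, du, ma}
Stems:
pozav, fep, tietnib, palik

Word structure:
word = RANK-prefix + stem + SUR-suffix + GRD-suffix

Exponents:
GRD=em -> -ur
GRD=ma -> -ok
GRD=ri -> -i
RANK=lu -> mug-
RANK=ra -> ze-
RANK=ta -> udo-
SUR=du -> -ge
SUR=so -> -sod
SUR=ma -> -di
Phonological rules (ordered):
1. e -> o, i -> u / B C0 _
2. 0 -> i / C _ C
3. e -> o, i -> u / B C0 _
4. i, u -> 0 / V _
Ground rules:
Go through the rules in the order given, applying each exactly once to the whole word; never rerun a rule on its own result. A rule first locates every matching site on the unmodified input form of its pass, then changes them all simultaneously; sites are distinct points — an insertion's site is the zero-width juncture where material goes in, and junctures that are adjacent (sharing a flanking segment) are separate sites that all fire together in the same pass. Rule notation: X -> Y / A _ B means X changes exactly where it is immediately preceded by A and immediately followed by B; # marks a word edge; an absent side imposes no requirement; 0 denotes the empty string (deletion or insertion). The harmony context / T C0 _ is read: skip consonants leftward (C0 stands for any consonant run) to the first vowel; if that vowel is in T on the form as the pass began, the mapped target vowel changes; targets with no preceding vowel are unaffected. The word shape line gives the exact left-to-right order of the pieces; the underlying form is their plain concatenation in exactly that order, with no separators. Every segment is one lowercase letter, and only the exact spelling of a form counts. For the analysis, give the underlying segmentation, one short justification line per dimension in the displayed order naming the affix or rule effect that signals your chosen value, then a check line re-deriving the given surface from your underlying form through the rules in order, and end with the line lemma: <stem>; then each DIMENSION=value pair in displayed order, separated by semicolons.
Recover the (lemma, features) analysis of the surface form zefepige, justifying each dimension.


underlying: ze-fep-ge-i
GRD=ri - signalled by the affix -i
RANK=ra - signalled by the affix ze-
SUR=du - signalled by the affix -ge
check: zefepgei -> zefepgei -> zefepigei -> zefepigei -> zefepige
lemma: fep; GRD=ri; RANK=ra; SUR=du


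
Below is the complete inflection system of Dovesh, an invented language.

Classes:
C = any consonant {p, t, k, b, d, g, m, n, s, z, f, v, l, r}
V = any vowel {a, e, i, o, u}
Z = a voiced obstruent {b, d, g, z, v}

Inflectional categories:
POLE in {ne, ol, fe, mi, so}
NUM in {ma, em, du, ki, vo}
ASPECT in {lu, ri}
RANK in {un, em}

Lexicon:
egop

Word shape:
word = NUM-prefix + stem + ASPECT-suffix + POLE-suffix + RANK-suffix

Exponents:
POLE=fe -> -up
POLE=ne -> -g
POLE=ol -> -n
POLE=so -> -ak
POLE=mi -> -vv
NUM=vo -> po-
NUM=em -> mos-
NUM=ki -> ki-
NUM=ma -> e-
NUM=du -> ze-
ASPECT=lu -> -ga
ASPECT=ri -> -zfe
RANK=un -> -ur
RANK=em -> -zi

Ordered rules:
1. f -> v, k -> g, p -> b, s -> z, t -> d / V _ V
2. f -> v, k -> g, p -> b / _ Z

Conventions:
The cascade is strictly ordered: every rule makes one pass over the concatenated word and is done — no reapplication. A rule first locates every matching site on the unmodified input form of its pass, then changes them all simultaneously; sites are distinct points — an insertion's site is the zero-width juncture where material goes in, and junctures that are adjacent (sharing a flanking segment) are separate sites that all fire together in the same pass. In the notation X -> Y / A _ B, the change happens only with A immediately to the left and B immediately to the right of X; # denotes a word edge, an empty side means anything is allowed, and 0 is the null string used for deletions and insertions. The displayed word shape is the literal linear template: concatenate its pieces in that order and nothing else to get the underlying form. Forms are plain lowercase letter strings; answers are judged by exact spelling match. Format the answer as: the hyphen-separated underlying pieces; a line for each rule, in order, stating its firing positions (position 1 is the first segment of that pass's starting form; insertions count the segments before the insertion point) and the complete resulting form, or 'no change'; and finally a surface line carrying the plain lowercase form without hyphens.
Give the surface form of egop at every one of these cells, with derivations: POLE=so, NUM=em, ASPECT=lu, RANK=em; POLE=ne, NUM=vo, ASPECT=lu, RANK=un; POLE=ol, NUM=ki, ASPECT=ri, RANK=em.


cell POLE=so, NUM=em, ASPECT=lu, RANK=em:
underlying: mos-egop-ga-ak-zi
1. f -> v, k -> g, p -> b, s -> z, t -> d / V _ V: fires at position(s) 3: mozegopgaakzi
2. f -> v, k -> g, p -> b / _ Z: fires at position(s) 7, 11: mozegobgaagzi
surface: mozegobgaagzi

cell POLE=ne, NUM=vo, ASPECT=lu, RANK=un:
underlying: po-egop-ga-g-ur
1. f -> v, k -> g, p -> b, s -> z, t -> d / V _ V: no change
2. f -> v, k -> g, p -> b / _ Z: fires at position(s) 6: poegobgagur
surface: poegobgagur

cell POLE=ol, NUM=ki, ASPECT=ri, RANK=em:
underlying: ki-egop-zfe-n-zi
1. f -> v, k -> g, p -> b, s -> z, t -> d / V _ V: no change
2. f -> v, k -> g, p -> b / _ Z: fires at position(s) 6: kiegobzfenzi
surface: kiegobzfenzi


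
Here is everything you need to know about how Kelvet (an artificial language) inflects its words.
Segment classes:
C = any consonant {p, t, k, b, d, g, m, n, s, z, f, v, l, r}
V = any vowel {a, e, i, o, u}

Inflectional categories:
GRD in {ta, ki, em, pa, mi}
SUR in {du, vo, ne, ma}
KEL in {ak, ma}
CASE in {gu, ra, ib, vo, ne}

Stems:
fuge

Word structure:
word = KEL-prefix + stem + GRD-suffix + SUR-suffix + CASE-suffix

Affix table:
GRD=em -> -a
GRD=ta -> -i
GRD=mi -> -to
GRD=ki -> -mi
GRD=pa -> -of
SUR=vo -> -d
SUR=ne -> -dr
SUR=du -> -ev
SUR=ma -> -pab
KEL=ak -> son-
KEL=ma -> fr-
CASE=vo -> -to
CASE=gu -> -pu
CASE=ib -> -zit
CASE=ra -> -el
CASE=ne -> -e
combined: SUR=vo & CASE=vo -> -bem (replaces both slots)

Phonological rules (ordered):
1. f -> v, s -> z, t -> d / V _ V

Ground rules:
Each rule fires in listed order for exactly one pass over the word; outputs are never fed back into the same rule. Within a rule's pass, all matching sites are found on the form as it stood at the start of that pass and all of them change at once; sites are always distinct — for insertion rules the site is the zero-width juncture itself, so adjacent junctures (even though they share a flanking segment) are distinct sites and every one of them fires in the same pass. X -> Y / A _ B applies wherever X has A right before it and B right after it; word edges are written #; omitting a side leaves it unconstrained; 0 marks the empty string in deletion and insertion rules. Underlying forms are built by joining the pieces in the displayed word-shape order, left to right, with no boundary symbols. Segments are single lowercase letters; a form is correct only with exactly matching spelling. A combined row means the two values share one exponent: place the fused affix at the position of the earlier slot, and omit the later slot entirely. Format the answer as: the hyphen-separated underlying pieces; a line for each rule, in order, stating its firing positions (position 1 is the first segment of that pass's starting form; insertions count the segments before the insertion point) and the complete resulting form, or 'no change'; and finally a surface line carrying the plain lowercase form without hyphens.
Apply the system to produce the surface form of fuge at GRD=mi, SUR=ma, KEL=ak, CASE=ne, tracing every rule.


underlying: son-fuge-to-pab-e
1. f -> v, s -> z, t -> d / V _ V: fires at position(s) 8: sonfugedopabe
surface: sonfugedopabe


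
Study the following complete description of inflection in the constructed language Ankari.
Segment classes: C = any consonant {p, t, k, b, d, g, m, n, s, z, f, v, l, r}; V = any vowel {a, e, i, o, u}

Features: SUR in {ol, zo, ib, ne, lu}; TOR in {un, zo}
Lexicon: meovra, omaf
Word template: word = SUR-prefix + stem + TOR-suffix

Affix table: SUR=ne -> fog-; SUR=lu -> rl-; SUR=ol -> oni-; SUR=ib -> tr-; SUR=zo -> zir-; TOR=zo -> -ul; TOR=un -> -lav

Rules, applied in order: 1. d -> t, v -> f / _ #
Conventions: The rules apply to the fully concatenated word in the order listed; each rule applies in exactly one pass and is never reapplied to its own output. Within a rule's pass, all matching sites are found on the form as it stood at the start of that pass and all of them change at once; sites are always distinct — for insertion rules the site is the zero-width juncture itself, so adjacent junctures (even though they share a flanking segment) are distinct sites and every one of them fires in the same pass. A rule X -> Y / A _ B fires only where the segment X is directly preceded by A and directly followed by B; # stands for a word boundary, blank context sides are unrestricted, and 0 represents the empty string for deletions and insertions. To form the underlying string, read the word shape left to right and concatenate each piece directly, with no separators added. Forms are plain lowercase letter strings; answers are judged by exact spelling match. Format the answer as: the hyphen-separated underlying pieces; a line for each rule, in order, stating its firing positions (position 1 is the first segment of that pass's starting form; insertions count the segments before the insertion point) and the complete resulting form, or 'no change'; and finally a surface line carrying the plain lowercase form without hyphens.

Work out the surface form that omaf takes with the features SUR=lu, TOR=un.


underlying: rl-omaf-lav
1. d -> t, v -> f / _ #: fires at position(s) 9: rlomaflaf
surface: rlomaflaf


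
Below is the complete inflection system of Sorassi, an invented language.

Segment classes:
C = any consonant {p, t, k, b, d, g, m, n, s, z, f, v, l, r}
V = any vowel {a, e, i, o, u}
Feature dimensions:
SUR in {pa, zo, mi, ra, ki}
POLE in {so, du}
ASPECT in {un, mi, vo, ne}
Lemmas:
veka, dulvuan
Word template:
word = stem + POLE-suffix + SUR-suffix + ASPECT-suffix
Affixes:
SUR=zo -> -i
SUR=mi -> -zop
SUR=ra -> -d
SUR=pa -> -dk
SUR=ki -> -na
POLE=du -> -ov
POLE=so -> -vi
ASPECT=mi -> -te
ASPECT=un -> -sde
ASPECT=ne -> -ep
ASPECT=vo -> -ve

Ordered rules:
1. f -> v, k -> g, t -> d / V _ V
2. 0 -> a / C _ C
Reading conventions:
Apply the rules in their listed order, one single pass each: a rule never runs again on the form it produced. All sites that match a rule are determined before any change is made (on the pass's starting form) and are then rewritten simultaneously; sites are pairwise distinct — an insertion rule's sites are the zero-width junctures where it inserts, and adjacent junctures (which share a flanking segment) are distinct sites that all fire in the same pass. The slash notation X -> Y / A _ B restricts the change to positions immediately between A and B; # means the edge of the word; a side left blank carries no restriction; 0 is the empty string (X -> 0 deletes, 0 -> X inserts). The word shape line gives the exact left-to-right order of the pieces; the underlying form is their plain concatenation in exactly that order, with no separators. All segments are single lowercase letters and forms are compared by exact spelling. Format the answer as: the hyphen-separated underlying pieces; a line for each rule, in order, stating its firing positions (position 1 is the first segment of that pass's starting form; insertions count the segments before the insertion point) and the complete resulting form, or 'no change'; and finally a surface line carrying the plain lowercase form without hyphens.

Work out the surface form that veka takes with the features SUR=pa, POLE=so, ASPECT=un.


underlying: veka-vi-dk-sde
1. f -> v, k -> g, t -> d / V _ V: fires at position(s) 3: vegavidksde
2. 0 -> a / C _ C: inserts after position(s) 7, 8, 9: vegavidakasade
surface: vegavidakasade


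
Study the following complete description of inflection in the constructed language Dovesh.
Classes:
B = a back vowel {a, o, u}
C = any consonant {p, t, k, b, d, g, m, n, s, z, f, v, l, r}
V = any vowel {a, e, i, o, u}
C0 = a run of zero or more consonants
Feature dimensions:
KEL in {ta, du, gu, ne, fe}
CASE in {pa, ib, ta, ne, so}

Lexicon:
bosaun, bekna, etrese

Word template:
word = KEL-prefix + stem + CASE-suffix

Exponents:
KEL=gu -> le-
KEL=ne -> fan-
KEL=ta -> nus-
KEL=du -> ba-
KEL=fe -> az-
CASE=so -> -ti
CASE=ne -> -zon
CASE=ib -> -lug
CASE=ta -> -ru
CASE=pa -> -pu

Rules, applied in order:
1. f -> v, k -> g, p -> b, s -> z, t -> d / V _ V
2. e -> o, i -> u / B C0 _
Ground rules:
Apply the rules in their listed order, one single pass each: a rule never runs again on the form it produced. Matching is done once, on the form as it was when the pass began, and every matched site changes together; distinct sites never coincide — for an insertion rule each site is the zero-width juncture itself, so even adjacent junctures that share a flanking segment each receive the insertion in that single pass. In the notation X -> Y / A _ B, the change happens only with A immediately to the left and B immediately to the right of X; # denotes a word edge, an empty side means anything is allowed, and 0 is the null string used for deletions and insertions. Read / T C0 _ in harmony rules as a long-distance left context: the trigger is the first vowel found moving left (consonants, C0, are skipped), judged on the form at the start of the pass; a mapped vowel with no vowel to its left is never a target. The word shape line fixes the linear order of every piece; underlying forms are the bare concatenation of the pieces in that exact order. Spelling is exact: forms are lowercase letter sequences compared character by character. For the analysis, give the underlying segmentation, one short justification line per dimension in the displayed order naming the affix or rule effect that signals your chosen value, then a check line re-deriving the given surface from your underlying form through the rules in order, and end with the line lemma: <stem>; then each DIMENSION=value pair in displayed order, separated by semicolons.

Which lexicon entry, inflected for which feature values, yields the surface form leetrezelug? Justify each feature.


underlying: le-etrese-lug
KEL=gu - signalled by the affix le-
CASE=ib - signalled by the affix -lug
check: leetreselug -> leetrezelug -> leetrezelug
lemma: etrese; KEL=gu; CASE=ib


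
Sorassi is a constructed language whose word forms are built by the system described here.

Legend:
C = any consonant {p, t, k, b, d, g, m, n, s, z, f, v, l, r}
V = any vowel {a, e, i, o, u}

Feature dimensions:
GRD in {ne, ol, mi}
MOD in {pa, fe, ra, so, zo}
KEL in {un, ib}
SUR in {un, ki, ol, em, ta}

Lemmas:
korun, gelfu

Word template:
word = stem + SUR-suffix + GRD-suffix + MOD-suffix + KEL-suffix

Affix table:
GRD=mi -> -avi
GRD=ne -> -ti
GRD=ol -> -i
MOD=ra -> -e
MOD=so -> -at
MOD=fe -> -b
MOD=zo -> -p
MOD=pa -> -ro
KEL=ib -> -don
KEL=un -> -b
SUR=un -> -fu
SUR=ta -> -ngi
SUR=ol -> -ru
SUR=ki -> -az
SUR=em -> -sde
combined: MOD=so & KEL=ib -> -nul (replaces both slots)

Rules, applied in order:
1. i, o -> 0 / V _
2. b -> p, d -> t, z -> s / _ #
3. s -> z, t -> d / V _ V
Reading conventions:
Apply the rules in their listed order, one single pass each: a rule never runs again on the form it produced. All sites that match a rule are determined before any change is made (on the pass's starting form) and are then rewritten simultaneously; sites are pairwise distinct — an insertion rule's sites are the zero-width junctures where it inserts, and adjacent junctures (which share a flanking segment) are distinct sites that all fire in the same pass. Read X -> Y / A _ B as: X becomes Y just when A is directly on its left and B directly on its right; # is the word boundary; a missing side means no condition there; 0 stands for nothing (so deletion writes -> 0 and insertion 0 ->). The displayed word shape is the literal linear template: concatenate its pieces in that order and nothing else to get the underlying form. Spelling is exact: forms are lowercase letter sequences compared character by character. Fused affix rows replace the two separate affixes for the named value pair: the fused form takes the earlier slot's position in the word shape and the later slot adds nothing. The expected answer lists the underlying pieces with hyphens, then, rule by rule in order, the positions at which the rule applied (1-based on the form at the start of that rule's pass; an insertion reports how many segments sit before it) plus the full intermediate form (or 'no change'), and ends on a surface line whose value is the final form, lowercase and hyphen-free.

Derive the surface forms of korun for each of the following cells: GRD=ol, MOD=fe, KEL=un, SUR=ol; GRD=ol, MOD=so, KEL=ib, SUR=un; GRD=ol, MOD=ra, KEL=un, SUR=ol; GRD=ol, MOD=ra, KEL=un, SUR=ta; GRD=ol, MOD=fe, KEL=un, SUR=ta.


cell GRD=ol, MOD=fe, KEL=un, SUR=ol:
underlying: korun-ru-i-b-b
1. i, o -> 0 / V _: fires at position(s) 8: korunrubb
2. b -> p, d -> t, z -> s / _ #: fires at position(s) 9: korunrubp
3. s -> z, t -> d / V _ V: no change
surface: korunrubp

cell GRD=ol, MOD=so, KEL=ib, SUR=un:
underlying: korun-fu-i-nul
1. i, o -> 0 / V _: fires at position(s) 8: korunfunul
2. b -> p, d -> t, z -> s / _ #: no change
3. s -> z, t -> d / V _ V: no change
surface: korunfunul

cell GRD=ol, MOD=ra, KEL=un, SUR=ol:
underlying: korun-ru-i-e-b
1. i, o -> 0 / V _: fires at position(s) 8: korunrueb
2. b -> p, d -> t, z -> s / _ #: fires at position(s) 9: korunruep
3. s -> z, t -> d / V _ V: no change
surface: korunruep

cell GRD=ol, MOD=ra, KEL=un, SUR=ta:
underlying: korun-ngi-i-e-b
1. i, o -> 0 / V _: fires at position(s) 9: korunngieb
2. b -> p, d -> t, z -> s / _ #: fires at position(s) 10: korunngiep
3. s -> z, t -> d / V _ V: no change
surface: korunngiep

cell GRD=ol, MOD=fe, KEL=un, SUR=ta:
underlying: korun-ngi-i-b-b
1. i, o -> 0 / V _: fires at position(s) 9: korunngibb
2. b -> p, d -> t, z -> s / _ #: fires at position(s) 10: korunngibp
3. s -> z, t -> d / V _ V: no change
surface: korunngibp


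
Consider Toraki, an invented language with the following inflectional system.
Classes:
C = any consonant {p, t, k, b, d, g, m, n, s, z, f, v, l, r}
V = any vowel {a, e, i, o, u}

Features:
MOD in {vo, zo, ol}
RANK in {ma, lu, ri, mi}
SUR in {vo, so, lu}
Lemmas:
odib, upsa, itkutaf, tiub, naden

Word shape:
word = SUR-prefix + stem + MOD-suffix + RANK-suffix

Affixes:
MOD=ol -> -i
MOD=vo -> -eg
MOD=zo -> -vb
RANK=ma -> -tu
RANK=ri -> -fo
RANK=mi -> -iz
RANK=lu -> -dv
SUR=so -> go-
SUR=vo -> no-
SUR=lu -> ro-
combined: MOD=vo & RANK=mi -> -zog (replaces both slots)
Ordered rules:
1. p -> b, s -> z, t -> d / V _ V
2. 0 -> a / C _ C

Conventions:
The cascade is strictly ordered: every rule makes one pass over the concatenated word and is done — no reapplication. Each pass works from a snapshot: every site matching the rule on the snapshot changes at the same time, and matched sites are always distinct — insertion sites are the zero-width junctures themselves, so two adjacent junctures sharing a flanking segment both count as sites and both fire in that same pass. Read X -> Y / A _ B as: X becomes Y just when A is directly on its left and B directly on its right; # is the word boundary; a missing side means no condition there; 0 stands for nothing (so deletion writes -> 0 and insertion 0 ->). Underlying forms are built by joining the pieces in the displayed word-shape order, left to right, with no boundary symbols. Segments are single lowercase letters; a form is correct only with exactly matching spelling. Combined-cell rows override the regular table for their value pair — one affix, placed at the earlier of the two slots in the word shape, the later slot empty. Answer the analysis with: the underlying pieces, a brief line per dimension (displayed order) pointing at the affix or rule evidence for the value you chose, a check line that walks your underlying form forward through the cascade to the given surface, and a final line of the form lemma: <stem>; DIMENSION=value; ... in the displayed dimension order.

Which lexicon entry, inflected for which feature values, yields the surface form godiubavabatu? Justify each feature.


underlying: go-tiub-vb-tu
MOD=zo - signalled by the affix -vb
RANK=ma - signalled by the affix -tu
SUR=so - signalled by the affix go-
check: gotiubvbtu -> godiubvbtu -> godiubavabatu
lemma: tiub; MOD=zo; RANK=ma; SUR=so


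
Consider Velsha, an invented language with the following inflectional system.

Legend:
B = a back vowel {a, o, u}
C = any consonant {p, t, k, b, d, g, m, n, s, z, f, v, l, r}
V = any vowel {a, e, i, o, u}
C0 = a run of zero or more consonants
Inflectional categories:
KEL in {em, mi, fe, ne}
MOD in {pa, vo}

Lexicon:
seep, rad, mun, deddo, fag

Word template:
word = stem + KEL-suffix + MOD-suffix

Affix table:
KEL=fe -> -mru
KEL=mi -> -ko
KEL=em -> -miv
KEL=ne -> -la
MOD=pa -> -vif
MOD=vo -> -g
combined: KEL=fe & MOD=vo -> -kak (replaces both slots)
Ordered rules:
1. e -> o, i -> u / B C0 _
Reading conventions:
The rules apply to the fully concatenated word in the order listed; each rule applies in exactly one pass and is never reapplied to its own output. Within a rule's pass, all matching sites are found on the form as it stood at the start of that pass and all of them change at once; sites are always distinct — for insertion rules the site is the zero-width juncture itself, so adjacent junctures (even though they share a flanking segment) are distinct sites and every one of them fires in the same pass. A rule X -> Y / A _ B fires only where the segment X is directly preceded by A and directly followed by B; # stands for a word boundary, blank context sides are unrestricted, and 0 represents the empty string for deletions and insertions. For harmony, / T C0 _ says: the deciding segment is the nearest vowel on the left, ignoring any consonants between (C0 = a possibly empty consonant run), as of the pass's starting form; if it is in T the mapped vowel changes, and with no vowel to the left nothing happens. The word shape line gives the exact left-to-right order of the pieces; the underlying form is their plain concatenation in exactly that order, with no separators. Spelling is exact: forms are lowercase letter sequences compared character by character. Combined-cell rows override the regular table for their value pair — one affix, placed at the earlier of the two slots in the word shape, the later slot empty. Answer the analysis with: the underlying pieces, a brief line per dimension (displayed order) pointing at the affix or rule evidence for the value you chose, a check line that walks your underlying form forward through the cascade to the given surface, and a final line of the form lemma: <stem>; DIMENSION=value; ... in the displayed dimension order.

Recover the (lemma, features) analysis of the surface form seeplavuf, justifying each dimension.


underlying: seep-la-vif
KEL=ne - signalled by the affix -la
MOD=pa - signalled by the affix -vif
check: seeplavif -> seeplavuf
lemma: seep; KEL=ne; MOD=pa


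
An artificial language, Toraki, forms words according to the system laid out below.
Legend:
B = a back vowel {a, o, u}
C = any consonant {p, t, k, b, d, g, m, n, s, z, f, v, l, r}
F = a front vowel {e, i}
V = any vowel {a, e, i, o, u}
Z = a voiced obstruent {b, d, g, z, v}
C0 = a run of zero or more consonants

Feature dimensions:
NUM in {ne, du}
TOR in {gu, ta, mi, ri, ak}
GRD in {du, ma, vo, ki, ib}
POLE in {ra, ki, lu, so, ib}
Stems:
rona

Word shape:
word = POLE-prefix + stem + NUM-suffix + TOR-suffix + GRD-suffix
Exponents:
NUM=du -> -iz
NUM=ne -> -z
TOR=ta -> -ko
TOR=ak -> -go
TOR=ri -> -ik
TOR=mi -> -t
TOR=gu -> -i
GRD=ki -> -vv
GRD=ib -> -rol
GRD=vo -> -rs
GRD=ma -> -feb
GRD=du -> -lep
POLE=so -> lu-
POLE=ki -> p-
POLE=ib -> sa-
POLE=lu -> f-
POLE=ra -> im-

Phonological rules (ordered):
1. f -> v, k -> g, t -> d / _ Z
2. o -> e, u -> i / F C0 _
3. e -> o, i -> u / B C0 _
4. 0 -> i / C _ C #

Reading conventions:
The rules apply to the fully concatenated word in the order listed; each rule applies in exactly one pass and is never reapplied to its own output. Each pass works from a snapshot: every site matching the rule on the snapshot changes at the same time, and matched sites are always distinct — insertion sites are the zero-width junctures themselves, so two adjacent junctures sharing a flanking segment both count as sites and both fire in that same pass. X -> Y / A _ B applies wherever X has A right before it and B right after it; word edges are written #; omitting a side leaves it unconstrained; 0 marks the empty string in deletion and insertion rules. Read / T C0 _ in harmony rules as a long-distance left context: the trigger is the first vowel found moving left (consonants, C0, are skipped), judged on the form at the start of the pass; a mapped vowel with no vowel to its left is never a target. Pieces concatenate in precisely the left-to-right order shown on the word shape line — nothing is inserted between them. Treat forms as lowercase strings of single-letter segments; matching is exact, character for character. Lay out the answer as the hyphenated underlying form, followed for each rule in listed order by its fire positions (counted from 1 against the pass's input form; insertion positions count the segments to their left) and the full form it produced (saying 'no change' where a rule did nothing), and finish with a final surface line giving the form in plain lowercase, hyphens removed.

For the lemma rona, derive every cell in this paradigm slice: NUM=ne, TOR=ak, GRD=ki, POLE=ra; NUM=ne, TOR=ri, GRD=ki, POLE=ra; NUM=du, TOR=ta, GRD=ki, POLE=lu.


cell NUM=ne, TOR=ak, GRD=ki, POLE=ra:
underlying: im-rona-z-go-vv
1. f -> v, k -> g, t -> d / _ Z: no change
2. o -> e, u -> i / F C0 _: fires at position(s) 4: imrenazgovv
3. e -> o, i -> u / B C0 _: no change
4. 0 -> i / C _ C #: inserts after position(s) 10: imrenazgoviv
surface: imrenazgoviv

cell NUM=ne, TOR=ri, GRD=ki, POLE=ra:
underlying: im-rona-z-ik-vv
1. f -> v, k -> g, t -> d / _ Z: fires at position(s) 9: imronazigvv
2. o -> e, u -> i / F C0 _: fires at position(s) 4: imrenazigvv
3. e -> o, i -> u / B C0 _: fires at position(s) 8: imrenazugvv
4. 0 -> i / C _ C #: inserts after position(s) 10: imrenazugviv
surface: imrenazugviv

cell NUM=du, TOR=ta, GRD=ki, POLE=lu:
underlying: f-rona-iz-ko-vv
1. f -> v, k -> g, t -> d / _ Z: no change
2. o -> e, u -> i / F C0 _: fires at position(s) 9: fronaizkevv
3. e -> o, i -> u / B C0 _: fires at position(s) 6: fronauzkevv
4. 0 -> i / C _ C #: inserts after position(s) 10: fronauzkeviv
surface: fronauzkeviv


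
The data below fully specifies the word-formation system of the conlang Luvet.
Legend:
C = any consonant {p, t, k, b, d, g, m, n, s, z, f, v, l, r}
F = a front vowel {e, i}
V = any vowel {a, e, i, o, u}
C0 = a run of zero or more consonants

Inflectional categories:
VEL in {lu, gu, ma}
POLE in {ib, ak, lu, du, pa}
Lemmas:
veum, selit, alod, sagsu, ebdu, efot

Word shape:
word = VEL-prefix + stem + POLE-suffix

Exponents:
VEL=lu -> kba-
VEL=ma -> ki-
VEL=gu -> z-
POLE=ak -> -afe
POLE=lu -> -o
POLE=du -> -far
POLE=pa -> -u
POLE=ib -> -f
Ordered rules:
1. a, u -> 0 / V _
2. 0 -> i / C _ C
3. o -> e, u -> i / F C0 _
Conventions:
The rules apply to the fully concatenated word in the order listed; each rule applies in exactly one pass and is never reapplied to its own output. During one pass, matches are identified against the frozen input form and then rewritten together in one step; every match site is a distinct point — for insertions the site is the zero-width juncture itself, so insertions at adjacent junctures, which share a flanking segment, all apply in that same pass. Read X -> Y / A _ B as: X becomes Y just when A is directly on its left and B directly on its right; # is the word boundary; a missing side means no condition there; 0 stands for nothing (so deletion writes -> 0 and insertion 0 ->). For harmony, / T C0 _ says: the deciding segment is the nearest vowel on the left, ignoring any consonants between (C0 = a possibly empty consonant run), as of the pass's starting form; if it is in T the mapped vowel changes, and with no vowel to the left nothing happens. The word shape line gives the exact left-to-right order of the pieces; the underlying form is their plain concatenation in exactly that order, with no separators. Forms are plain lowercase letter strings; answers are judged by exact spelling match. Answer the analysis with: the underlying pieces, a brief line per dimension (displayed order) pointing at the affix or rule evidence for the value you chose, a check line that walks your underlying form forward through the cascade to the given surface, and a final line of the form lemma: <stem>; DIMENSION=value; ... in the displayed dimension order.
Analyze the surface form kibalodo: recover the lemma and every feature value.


underlying: kba-alod-o
VEL=lu - signalled by the affix kba-
POLE=lu - signalled by the affix -o
check: kbaalodo -> kbalodo -> kibalodo -> kibalodo
lemma: alod; VEL=lu; POLE=lu


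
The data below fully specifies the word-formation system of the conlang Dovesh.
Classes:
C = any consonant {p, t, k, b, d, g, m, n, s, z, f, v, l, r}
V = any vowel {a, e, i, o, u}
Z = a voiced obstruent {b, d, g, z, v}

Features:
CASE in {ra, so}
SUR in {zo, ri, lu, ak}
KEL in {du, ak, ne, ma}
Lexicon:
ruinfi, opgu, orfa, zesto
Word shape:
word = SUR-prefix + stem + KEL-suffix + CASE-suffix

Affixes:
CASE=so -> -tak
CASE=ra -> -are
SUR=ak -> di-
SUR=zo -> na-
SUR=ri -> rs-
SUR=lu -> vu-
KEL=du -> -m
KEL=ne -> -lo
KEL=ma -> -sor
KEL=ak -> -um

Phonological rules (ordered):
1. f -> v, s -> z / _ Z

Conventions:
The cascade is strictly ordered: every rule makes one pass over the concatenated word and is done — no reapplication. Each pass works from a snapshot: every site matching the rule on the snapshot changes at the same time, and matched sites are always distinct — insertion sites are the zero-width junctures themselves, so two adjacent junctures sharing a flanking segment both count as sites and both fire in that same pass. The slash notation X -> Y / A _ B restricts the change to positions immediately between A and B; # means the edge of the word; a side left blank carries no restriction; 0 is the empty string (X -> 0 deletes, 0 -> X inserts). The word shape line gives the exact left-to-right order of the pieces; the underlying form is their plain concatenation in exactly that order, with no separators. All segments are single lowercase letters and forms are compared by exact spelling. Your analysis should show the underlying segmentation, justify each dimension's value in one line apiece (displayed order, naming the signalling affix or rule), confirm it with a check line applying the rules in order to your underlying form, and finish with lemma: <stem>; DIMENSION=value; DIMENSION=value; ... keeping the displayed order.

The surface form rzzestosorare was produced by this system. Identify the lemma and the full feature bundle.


underlying: rs-zesto-sor-are
CASE=ra - signalled by the affix -are
SUR=ri - signalled by the affix rs-
KEL=ma - signalled by the affix -sor
check: rszestosorare -> rzzestosorare
lemma: zesto; CASE=ra; SUR=ri; KEL=ma


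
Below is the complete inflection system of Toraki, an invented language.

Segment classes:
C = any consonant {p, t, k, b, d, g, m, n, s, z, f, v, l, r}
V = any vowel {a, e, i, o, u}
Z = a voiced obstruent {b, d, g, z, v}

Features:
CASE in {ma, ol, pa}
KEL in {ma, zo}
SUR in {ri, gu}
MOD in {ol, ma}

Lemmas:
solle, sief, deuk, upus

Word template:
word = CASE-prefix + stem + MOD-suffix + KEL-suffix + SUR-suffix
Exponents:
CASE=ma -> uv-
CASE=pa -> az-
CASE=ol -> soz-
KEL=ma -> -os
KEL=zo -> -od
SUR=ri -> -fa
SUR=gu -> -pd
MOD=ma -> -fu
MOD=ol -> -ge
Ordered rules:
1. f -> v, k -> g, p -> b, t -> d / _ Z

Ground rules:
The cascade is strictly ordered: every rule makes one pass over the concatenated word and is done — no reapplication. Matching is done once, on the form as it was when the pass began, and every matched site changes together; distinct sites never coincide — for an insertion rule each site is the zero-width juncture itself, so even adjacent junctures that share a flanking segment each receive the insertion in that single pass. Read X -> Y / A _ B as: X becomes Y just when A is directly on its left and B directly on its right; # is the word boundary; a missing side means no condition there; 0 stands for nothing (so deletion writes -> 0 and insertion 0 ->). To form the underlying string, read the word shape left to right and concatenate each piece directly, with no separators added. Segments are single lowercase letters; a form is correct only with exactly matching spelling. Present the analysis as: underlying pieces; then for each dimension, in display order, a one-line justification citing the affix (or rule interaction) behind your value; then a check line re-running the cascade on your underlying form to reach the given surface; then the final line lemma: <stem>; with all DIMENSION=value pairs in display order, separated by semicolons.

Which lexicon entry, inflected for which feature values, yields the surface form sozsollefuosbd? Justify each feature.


underlying: soz-solle-fu-os-pd
CASE=ol - signalled by the affix soz-
KEL=ma - signalled by the affix -os
SUR=gu - signalled by the affix -pd
MOD=ma - signalled by the affix -fu
check: sozsollefuospd -> sozsollefuosbd
lemma: solle; CASE=ol; KEL=ma; SUR=gu; MOD=ma
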